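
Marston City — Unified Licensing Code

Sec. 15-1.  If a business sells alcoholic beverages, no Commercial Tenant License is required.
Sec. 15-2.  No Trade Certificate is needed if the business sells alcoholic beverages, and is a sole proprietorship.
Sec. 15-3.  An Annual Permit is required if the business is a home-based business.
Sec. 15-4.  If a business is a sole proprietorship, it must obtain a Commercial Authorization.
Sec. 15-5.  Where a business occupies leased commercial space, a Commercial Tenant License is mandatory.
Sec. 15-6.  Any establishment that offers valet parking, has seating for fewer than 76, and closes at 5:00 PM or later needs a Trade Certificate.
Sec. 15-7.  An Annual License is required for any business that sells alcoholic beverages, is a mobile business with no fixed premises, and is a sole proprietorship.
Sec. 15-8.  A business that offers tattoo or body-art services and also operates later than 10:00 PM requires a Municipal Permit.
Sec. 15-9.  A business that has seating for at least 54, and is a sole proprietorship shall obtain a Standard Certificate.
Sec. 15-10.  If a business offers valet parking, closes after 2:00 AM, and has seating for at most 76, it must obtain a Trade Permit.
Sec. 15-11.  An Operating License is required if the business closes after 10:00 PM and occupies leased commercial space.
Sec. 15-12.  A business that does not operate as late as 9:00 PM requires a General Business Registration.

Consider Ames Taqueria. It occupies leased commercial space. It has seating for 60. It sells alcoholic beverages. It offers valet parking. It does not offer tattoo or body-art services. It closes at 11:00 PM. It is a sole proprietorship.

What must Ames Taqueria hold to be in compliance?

Sec. 15-1. sells alcoholic beverages → exempt from Commercial Tenant License.
Sec. 15-2. sells alcoholic beverages; is a sole proprietorship → exempt from Trade Certificate.
Sec. 15-3. occupies leased commercial space (not: is a home-based business) → Annual Permit not required.
Sec. 15-4. is a sole proprietorship → Commercial Authorization required.
Sec. 15-5. occupies leased commercial space → Commercial Tenant License required.
Sec. 15-6. offers valet parking; seating 60 < 76; closes 11:00 PM, after 5:00 PM → Trade Certificate required.
Sec. 15-7. sells alcoholic beverages; occupies leased commercial space (not: is a mobile business with no fixed premises); is a sole proprietorship → Annual License not required.
Sec. 15-8. does not offer tattoo or body-art services; closes 11:00 PM, after 10:00 PM → Municipal Permit not required.
Sec. 15-9. seating 60 ≥ 54; is a sole proprietorship → Standard Certificate required.
Sec. 15-10. offers valet parking; closes 11:00 PM, at/before 2:00 AM; seating 60 ≤ 76 → Trade Permit not required.
Sec. 15-11. closes 11:00 PM, after 10:00 PM; occupies leased commercial space → Operating License required.
Sec. 15-12. closes 11:00 PM, after 9:00 PM → General Business Registration not required.

Commercial Authorization, Operating License, Standard Certificate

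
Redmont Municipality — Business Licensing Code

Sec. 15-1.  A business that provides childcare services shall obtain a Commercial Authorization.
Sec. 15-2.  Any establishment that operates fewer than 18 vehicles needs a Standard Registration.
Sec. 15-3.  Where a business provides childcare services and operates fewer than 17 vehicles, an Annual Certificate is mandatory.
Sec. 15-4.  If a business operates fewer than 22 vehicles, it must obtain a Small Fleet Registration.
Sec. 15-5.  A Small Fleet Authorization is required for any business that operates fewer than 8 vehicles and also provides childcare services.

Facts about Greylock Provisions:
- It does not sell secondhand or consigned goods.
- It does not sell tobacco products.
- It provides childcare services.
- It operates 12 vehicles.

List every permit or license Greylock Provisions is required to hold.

Sec. 15-1. provides childcare services → Commercial Authorization required.
Sec. 15-2. vehicles 12 < 18 → Standard Registration required.
Sec. 15-3. provides childcare services; vehicles 12 < 17 → Annual Certificate required.
Sec. 15-4. vehicles 12 < 22 → Small Fleet Registration required.
Sec. 15-5. vehicles 12 ≥ 8; provides childcare services → Small Fleet Authorization not required.

Annual Certificate, Commercial Authorization, Small Fleet Registration, Standard Registration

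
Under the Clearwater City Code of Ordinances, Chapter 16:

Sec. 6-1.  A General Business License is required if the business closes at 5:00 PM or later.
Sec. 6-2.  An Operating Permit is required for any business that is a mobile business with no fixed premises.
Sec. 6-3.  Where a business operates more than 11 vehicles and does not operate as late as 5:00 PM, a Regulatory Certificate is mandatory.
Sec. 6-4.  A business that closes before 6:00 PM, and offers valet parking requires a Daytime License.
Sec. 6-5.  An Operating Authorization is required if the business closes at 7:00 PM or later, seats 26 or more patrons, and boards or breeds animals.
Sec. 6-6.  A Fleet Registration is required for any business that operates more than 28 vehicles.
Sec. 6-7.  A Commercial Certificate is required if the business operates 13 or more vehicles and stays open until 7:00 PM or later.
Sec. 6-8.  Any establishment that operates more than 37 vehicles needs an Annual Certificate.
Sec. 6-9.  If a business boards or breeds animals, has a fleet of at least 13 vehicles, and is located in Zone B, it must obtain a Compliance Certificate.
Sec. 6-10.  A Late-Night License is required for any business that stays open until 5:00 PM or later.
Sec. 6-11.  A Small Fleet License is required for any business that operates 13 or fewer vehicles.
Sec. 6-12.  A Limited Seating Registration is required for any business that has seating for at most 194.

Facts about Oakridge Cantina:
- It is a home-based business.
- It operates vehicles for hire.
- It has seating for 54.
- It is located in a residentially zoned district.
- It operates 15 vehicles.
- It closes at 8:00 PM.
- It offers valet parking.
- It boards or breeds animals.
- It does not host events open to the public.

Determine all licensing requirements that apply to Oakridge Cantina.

Sec. 6-1. closes 8:00 PM, after 5:00 PM → General Business License required.
Sec. 6-2. is a home-based business (not: is a mobile business with no fixed premises) → Operating Permit not required.
Sec. 6-3. vehicles 15 > 11; closes 8:00 PM, after 5:00 PM → Regulatory Certificate not required.
Sec. 6-4. closes 8:00 PM, after 6:00 PM; offers valet parking → Daytime License not required.
Sec. 6-5. closes 8:00 PM, after 7:00 PM; seating 54 ≥ 26; boards or breeds animals → Operating Authorization required.
Sec. 6-6. vehicles 15 ≤ 28 → Fleet Registration not required.
Sec. 6-7. vehicles 15 ≥ 13; closes 8:00 PM, after 7:00 PM → Commercial Certificate required.
Sec. 6-8. vehicles 15 ≤ 37 → Annual Certificate not required.
Sec. 6-9. boards or breeds animals; vehicles 15 ≥ 13; is located in a residentially zoned district (not: is located in Zone B) → Compliance Certificate not required.
Sec. 6-10. closes 8:00 PM, after 5:00 PM → Late-Night License required.
Sec. 6-11. vehicles 15 > 13 → Small Fleet License not required.
Sec. 6-12. seating 54 ≤ 194 → Limited Seating Registration required.

Commercial Certificate, General Business License, Late-Night License, Limited Seating Registration, Operating Authorization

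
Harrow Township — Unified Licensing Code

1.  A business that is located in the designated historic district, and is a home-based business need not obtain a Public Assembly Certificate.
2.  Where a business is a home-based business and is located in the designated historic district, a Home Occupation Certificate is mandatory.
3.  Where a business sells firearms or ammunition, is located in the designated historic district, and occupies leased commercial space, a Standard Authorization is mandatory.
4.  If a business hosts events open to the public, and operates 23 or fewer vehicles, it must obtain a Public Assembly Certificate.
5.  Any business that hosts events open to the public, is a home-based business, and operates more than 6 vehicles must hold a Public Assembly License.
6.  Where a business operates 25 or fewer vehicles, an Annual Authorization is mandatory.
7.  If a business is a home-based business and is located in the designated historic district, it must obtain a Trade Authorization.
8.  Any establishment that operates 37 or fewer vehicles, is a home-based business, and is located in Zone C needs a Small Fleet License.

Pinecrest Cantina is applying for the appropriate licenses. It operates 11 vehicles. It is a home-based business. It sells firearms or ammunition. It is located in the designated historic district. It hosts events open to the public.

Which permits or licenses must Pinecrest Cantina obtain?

1. is located in the designated historic district; is a home-based business → exempt from Public Assembly Certificate.
2. is a home-based business; is located in the designated historic district → Home Occupation Certificate required.
3. sells firearms or ammunition; is located in the designated historic district; is a home-based business (not: occupies leased commercial space) → Standard Authorization not required.
4. hosts events open to the public; vehicles 11 ≤ 23 → Public Assembly Certificate required.
5. hosts events open to the public; is a home-based business; vehicles 11 > 6 → Public Assembly License required.
6. vehicles 11 ≤ 25 → Annual Authorization required.
7. is a home-based business; is located in the designated historic district → Trade Authorization required.
8. vehicles 11 ≤ 37; is a home-based business; is located in the designated historic district (not: is located in Zone C) → Small Fleet License not required.

Annual Authorization, Home Occupation Certificate, Public Assembly License, Trade Authorization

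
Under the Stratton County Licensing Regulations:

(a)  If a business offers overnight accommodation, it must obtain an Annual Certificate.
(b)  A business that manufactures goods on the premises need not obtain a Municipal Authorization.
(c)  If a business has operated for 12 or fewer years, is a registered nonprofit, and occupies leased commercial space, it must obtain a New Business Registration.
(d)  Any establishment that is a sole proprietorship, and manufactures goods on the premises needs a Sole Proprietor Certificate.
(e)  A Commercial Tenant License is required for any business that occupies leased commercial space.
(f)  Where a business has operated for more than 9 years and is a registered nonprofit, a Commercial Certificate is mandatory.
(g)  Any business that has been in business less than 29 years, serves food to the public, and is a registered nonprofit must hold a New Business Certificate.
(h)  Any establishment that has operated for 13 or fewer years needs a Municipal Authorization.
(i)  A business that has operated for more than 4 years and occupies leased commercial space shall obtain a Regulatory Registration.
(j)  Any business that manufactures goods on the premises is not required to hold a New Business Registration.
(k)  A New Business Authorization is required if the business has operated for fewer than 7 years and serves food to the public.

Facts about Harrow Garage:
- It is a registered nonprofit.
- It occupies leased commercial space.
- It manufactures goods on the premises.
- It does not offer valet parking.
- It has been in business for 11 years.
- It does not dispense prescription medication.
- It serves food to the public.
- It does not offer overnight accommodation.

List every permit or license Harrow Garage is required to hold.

(a) does not offer overnight accommodation → Annual Certificate not required.
(b) manufactures goods on the premises → exempt from Municipal Authorization.
(c) years in business 11 ≤ 12; is a registered nonprofit; occupies leased commercial space → New Business Registration required.
(d) is a registered nonprofit (not: is a sole proprietorship); manufactures goods on the premises → Sole Proprietor Certificate not required.
(e) occupies leased commercial space → Commercial Tenant License required.
(f) years in business 11 > 9; is a registered nonprofit → Commercial Certificate required.
(g) years in business 11 < 29; serves food to the public; is a registered nonprofit → New Business Certificate required.
(h) years in business 11 ≤ 13 → Municipal Authorization required.
(i) years in business 11 > 4; occupies leased commercial space → Regulatory Registration required.
(j) manufactures goods on the premises → exempt from New Business Registration.
(k) years in business 11 ≥ 7; serves food to the public → New Business Authorization not required.

Commercial Certificate, Commercial Tenant License, New Business Certificate, Regulatory Registration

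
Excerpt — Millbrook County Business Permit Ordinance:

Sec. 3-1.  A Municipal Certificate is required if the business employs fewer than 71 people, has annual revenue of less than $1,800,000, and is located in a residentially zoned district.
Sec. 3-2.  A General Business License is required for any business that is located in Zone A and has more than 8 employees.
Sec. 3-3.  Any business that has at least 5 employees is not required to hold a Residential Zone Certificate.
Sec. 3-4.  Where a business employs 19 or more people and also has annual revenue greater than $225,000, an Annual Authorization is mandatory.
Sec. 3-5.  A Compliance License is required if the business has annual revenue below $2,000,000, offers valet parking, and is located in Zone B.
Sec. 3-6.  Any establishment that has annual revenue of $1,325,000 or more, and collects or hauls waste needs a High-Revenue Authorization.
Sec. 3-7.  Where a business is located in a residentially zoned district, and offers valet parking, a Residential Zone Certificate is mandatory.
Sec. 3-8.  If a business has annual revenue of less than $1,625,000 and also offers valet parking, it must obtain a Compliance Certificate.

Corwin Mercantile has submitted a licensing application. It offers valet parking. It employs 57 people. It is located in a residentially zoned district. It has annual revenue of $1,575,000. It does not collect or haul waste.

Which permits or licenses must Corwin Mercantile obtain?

Sec. 3-1. employees 57 < 71; revenue $1,575,000 < $1,800,000; is located in a residentially zoned district → Municipal Certificate required.
Sec. 3-2. is located in a residentially zoned district (not: is located in Zone A); employees 57 > 8 → General Business License not required.
Sec. 3-3. employees 57 ≥ 5 → exempt from Residential Zone Certificate.
Sec. 3-4. employees 57 ≥ 19; revenue $1,575,000 > $225,000 → Annual Authorization required.
Sec. 3-5. revenue $1,575,000 < $2,000,000; offers valet parking; is located in a residentially zoned district (not: is located in Zone B) → Compliance License not required.
Sec. 3-6. revenue $1,575,000 ≥ $1,325,000; does not collect or haul waste → High-Revenue Authorization not required.
Sec. 3-7. is located in a residentially zoned district; offers valet parking → Residential Zone Certificate required.
Sec. 3-8. revenue $1,575,000 < $1,625,000; offers valet parking → Compliance Certificate required.

Annual Authorization, Compliance Certificate, Municipal Certificate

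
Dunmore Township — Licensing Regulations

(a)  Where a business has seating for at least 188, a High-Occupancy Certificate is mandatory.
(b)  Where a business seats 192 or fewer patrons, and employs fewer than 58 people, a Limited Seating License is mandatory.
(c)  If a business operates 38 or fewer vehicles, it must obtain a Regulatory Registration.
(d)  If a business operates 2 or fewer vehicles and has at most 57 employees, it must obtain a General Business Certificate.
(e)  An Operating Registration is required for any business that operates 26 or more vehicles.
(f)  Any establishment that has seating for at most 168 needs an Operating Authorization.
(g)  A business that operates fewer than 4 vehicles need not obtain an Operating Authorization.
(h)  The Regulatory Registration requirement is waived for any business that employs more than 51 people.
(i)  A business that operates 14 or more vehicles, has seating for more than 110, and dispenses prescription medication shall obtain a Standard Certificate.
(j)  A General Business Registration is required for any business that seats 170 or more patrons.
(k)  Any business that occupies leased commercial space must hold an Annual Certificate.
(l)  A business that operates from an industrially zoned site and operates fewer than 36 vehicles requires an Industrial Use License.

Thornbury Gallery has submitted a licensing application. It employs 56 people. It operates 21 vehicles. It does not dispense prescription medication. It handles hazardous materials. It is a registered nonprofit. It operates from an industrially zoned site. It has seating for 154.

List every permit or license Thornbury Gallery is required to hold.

(a) seating 154 < 188 → High-Occupancy Certificate not required.
(b) seating 154 ≤ 192; employees 56 < 58 → Limited Seating License required.
(c) vehicles 21 ≤ 38 → Regulatory Registration required.
(d) vehicles 21 > 2; employees 56 ≤ 57 → General Business Certificate not required.
(e) vehicles 21 < 26 → Operating Registration not required.
(f) seating 154 ≤ 168 → Operating Authorization required.
(g) vehicles 21 ≥ 4 → Operating Authorization exemption does not apply.
(h) employees 56 > 51 → exempt from Regulatory Registration.
(i) vehicles 21 ≥ 14; seating 154 > 110; does not dispense prescription medication → Standard Certificate not required.
(j) seating 154 < 170 → General Business Registration not required.
(k) operates from an industrially zoned site (not: occupies leased commercial space) → Annual Certificate not required.
(l) operates from an industrially zoned site; vehicles 21 < 36 → Industrial Use License required.

Industrial Use License, Limited Seating License, Operating Authorization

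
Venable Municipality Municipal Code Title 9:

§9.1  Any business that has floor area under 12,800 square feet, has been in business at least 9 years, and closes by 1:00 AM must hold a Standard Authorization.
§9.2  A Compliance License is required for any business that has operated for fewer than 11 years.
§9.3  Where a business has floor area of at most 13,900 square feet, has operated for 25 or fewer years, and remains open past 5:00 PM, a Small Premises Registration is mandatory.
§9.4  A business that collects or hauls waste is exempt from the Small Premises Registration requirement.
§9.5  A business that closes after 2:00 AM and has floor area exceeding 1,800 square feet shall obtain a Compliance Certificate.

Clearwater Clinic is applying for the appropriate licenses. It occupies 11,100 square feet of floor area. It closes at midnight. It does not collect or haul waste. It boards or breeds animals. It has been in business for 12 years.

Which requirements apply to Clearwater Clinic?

Small Premises Registration, Standard Authorization

§9.1 floor area 11,100 square feet < 12,800 square feet; years in business 12 ≥ 9; closes midnight, at/before 1:00 AM → Standard Authorization required.
§9.2 years in business 12 ≥ 11 → Compliance License not required.
§9.3 floor area 11,100 square feet ≤ 13,900 square feet; years in business 12 ≤ 25; closes midnight, after 5:00 PM → Small Premises Registration required.
§9.4 does not collect or haul waste → Small Premises Registration exemption does not apply.
§9.5 closes midnight, at/before 2:00 AM; floor area 11,100 square feet > 1,800 square feet → Compliance Certificate not required.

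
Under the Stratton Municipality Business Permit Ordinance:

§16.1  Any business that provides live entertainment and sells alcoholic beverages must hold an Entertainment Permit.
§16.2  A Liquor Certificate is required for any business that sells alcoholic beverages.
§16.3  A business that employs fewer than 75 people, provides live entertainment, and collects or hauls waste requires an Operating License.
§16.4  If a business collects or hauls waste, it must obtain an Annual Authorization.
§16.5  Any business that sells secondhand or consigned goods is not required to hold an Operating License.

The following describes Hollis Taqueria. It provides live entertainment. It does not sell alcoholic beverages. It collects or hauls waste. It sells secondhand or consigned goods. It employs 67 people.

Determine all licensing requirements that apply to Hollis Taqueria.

§16.1 provides live entertainment; does not sell alcoholic beverages → Entertainment Permit not required.
§16.2 does not sell alcoholic beverages → Liquor Certificate not required.
§16.3 employees 67 < 75; provides live entertainment; collects or hauls waste → Operating License required.
§16.4 collects or hauls waste → Annual Authorization required.
§16.5 sells secondhand or consigned goods → exempt from Operating License.

Annual Authorization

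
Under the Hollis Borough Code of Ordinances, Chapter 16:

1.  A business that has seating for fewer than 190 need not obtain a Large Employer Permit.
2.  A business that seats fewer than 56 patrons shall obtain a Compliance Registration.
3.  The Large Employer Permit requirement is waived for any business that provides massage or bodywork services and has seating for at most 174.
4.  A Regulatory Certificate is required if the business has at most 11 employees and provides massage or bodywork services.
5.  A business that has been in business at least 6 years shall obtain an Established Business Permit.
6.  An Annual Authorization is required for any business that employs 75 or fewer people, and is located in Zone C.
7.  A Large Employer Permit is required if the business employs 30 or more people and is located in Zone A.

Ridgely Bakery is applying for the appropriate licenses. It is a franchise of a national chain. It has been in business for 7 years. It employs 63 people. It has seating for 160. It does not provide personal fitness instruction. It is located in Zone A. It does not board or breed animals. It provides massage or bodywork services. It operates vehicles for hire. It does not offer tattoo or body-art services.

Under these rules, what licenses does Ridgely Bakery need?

1. seating 160 < 190 → exempt from Large Employer Permit.
2. seating 160 ≥ 56 → Compliance Registration not required.
3. provides massage or bodywork services; seating 160 ≤ 174 → exempt from Large Employer Permit.
4. employees 63 > 11; provides massage or bodywork services → Regulatory Certificate not required.
5. years in business 7 ≥ 6 → Established Business Permit required.
6. employees 63 ≤ 75; is located in Zone A (not: is located in Zone C) → Annual Authorization not required.
7. employees 63 ≥ 30; is located in Zone A → Large Employer Permit required.

Established Business Permit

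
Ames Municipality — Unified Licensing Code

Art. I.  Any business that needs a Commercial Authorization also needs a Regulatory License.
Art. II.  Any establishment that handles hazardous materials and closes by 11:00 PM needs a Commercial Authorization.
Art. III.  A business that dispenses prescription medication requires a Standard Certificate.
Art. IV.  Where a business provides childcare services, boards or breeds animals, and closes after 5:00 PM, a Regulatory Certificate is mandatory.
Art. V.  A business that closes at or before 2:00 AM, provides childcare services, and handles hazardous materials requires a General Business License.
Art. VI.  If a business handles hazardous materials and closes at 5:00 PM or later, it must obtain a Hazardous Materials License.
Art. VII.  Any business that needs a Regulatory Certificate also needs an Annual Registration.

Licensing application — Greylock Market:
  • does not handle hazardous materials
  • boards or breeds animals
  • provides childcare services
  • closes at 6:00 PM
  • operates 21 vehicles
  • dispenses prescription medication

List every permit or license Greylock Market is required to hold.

Art. I. Commercial Authorization is not required → no effect.
Art. II. does not handle hazardous materials; closes 6:00 PM, at/before 11:00 PM → Commercial Authorization not required.
Art. III. dispenses prescription medication → Standard Certificate required.
Art. IV. provides childcare services; boards or breeds animals; closes 6:00 PM, after 5:00 PM → Regulatory Certificate required.
Art. V. closes 6:00 PM, at/before 2:00 AM; provides childcare services; does not handle hazardous materials → General Business License not required.
Art. VI. does not handle hazardous materials; closes 6:00 PM, after 5:00 PM → Hazardous Materials License not required.
Art. VII. Regulatory Certificate is required → Annual Registration also required.

Annual Registration, Regulatory Certificate, Standard Certificate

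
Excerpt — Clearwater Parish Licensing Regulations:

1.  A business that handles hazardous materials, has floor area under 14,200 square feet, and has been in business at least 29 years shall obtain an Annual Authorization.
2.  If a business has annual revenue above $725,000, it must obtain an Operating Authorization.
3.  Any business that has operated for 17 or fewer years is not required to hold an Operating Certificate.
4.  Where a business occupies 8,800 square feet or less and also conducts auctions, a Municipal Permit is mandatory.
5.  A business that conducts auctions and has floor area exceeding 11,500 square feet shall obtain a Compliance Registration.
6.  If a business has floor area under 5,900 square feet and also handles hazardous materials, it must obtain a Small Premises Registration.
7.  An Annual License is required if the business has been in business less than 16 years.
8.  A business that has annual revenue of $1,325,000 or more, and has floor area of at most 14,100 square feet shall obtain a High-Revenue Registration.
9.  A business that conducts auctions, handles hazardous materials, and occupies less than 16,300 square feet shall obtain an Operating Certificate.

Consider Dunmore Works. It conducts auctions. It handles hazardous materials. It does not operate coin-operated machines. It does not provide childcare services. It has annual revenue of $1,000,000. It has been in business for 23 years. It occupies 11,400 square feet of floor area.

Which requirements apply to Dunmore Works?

Operating Authorization, Operating Certificate

1. handles hazardous materials; floor area 11,400 square feet < 14,200 square feet; years in business 23 < 29 → Annual Authorization not required.
2. revenue $1,000,000 > $725,000 → Operating Authorization required.
3. years in business 23 > 17 → Operating Certificate exemption does not apply.
4. floor area 11,400 square feet > 8,800 square feet; conducts auctions → Municipal Permit not required.
5. conducts auctions; floor area 11,400 square feet ≤ 11,500 square feet → Compliance Registration not required.
6. floor area 11,400 square feet ≥ 5,900 square feet; handles hazardous materials → Small Premises Registration not required.
7. years in business 23 ≥ 16 → Annual License not required.
8. revenue $1,000,000 < $1,325,000; floor area 11,400 square feet ≤ 14,100 square feet → High-Revenue Registration not required.
9. conducts auctions; handles hazardous materials; floor area 11,400 square feet < 16,300 square feet → Operating Certificate required.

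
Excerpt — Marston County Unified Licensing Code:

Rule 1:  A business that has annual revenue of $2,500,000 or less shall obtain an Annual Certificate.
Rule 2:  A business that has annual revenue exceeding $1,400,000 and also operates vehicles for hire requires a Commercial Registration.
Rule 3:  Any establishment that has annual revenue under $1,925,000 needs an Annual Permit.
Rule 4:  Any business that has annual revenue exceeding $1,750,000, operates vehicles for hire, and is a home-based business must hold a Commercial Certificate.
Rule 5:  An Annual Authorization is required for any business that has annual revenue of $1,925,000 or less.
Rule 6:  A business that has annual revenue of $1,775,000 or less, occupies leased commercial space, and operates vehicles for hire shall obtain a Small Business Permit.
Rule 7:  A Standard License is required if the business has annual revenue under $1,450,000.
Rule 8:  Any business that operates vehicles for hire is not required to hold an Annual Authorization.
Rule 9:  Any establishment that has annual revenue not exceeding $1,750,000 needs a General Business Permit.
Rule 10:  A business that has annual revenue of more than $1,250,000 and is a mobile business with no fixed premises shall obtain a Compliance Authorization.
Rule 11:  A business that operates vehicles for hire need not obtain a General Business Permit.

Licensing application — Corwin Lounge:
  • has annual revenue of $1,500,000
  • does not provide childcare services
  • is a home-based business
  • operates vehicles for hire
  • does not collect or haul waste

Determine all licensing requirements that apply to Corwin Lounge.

Annual Certificate, Annual Permit, Commercial Registration

Rule 1: revenue $1,500,000 ≤ $2,500,000 → Annual Certificate required.
Rule 2: revenue $1,500,000 > $1,400,000; operates vehicles for hire → Commercial Registration required.
Rule 3: revenue $1,500,000 < $1,925,000 → Annual Permit required.
Rule 4: revenue $1,500,000 ≤ $1,750,000; operates vehicles for hire; is a home-based business → Commercial Certificate not required.
Rule 5: revenue $1,500,000 ≤ $1,925,000 → Annual Authorization required.
Rule 6: revenue $1,500,000 ≤ $1,775,000; is a home-based business (not: occupies leased commercial space); operates vehicles for hire → Small Business Permit not required.
Rule 7: revenue $1,500,000 ≥ $1,450,000 → Standard License not required.
Rule 8: operates vehicles for hire → exempt from Annual Authorization.
Rule 9: revenue $1,500,000 ≤ $1,750,000 → General Business Permit required.
Rule 10: revenue $1,500,000 > $1,250,000; is a home-based business (not: is a mobile business with no fixed premises) → Compliance Authorization not required.
Rule 11: operates vehicles for hire → exempt from General Business Permit.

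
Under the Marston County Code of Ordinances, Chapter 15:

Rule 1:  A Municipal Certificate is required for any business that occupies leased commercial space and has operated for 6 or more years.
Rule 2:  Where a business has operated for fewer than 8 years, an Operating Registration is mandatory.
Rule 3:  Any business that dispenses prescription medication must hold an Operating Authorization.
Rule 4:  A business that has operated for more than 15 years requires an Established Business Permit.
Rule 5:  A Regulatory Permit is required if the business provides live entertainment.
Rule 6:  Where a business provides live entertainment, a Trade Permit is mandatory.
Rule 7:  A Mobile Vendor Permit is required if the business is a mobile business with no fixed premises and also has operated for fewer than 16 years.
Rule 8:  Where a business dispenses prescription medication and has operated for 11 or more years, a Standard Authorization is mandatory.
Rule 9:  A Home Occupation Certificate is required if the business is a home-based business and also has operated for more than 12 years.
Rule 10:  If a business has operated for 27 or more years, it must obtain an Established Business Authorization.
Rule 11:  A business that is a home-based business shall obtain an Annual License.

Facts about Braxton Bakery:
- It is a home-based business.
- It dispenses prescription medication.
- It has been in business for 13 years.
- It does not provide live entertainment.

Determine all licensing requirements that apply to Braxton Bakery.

Rule 1: is a home-based business (not: occupies leased commercial space); years in business 13 ≥ 6 → Municipal Certificate not required.
Rule 2: years in business 13 ≥ 8 → Operating Registration not required.
Rule 3: dispenses prescription medication → Operating Authorization required.
Rule 4: years in business 13 ≤ 15 → Established Business Permit not required.
Rule 5: does not provide live entertainment → Regulatory Permit not required.
Rule 6: does not provide live entertainment → Trade Permit not required.
Rule 7: is a home-based business (not: is a mobile business with no fixed premises); years in business 13 < 16 → Mobile Vendor Permit not required.
Rule 8: dispenses prescription medication; years in business 13 ≥ 11 → Standard Authorization required.
Rule 9: is a home-based business; years in business 13 > 12 → Home Occupation Certificate required.
Rule 10: years in business 13 < 27 → Established Business Authorization not required.
Rule 11: is a home-based business → Annual License required.

Annual License, Home Occupation Certificate, Operating Authorization, Standard Authorization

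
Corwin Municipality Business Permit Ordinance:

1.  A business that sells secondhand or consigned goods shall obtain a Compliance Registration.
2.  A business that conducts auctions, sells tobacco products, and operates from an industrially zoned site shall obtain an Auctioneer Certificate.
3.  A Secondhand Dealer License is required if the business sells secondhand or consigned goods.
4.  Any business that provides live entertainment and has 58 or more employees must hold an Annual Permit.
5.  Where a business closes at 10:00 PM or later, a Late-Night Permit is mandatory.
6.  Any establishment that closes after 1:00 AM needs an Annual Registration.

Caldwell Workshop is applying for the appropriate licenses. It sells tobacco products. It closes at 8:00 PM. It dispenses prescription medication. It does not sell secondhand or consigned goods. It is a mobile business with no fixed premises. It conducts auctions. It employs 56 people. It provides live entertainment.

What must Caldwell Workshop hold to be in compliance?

None

1. does not sell secondhand or consigned goods → Compliance Registration not required.
2. conducts auctions; sells tobacco products; is a mobile business with no fixed premises (not: operates from an industrially zoned site) → Auctioneer Certificate not required.
3. does not sell secondhand or consigned goods → Secondhand Dealer License not required.
4. provides live entertainment; employees 56 < 58 → Annual Permit not required.
5. closes 8:00 PM, at/before 10:00 PM → Late-Night Permit not required.
6. closes 8:00 PM, at/before 1:00 AM → Annual Registration not required.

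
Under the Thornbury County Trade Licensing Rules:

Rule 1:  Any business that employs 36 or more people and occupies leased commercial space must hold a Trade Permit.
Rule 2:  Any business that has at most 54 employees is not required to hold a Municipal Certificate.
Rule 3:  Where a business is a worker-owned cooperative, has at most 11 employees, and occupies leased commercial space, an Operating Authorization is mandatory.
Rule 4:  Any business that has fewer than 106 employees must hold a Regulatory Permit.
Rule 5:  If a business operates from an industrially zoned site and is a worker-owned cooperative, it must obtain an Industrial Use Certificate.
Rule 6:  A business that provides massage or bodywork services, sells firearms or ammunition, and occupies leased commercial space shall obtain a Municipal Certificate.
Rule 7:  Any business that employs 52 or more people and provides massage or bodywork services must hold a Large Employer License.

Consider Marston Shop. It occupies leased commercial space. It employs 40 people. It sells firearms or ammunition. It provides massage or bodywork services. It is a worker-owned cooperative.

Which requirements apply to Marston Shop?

Rule 1: employees 40 ≥ 36; occupies leased commercial space → Trade Permit required.
Rule 2: employees 40 ≤ 54 → exempt from Municipal Certificate.
Rule 3: is a worker-owned cooperative; employees 40 > 11; occupies leased commercial space → Operating Authorization not required.
Rule 4: employees 40 < 106 → Regulatory Permit required.
Rule 5: occupies leased commercial space (not: operates from an industrially zoned site); is a worker-owned cooperative → Industrial Use Certificate not required.
Rule 6: provides massage or bodywork services; sells firearms or ammunition; occupies leased commercial space → Municipal Certificate required.
Rule 7: employees 40 < 52; provides massage or bodywork services → Large Employer License not required.

Regulatory Permit, Trade Permit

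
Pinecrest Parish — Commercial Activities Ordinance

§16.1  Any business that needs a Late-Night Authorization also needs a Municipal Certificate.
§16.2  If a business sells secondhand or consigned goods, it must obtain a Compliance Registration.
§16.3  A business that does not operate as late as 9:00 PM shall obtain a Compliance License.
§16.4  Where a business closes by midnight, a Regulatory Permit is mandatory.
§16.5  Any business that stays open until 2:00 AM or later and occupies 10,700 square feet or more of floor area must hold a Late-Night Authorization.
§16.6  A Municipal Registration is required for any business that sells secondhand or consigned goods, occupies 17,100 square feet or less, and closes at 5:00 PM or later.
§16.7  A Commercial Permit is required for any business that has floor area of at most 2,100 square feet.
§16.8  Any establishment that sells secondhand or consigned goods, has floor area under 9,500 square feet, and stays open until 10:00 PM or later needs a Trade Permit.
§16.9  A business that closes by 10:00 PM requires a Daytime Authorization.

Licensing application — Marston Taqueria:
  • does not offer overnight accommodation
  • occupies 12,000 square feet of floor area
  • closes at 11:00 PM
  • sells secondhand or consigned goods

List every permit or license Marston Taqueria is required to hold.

Compliance Registration, Municipal Registration, Regulatory Permit

§16.1 Late-Night Authorization is not required → no effect.
§16.2 sells secondhand or consigned goods → Compliance Registration required.
§16.3 closes 11:00 PM, after 9:00 PM → Compliance License not required.
§16.4 closes 11:00 PM, at/before midnight → Regulatory Permit required.
§16.5 closes 11:00 PM, at/before 2:00 AM; floor area 12,000 square feet ≥ 10,700 square feet → Late-Night Authorization not required.
§16.6 sells secondhand or consigned goods; floor area 12,000 square feet ≤ 17,100 square feet; closes 11:00 PM, after 5:00 PM → Municipal Registration required.
§16.7 floor area 12,000 square feet > 2,100 square feet → Commercial Permit not required.
§16.8 sells secondhand or consigned goods; floor area 12,000 square feet ≥ 9,500 square feet; closes 11:00 PM, after 10:00 PM → Trade Permit not required.
§16.9 closes 11:00 PM, after 10:00 PM → Daytime Authorization not required.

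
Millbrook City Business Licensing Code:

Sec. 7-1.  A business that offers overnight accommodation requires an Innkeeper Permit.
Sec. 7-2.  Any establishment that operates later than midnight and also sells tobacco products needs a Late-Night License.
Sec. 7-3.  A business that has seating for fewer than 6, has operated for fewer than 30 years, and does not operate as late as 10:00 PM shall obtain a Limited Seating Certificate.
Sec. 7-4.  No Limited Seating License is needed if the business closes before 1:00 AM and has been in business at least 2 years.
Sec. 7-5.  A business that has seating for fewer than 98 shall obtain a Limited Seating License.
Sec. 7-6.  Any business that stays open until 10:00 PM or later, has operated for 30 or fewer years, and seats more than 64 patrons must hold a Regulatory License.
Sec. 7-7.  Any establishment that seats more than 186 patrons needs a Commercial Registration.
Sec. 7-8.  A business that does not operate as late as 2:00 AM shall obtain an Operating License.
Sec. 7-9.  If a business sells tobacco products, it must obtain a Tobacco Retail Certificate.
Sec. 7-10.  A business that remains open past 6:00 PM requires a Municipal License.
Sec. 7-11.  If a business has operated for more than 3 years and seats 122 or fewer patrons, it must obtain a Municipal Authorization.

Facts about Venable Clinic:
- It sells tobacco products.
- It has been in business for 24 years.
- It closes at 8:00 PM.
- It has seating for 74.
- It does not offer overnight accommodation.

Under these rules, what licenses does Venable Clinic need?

Municipal Authorization, Municipal License, Operating License, Tobacco Retail Certificate

Sec. 7-1. does not offer overnight accommodation → Innkeeper Permit not required.
Sec. 7-2. closes 8:00 PM, at/before midnight; sells tobacco products → Late-Night License not required.
Sec. 7-3. seating 74 ≥ 6; years in business 24 < 30; closes 8:00 PM, at/before 10:00 PM → Limited Seating Certificate not required.
Sec. 7-4. closes 8:00 PM, at/before 1:00 AM; years in business 24 ≥ 2 → exempt from Limited Seating License.
Sec. 7-5. seating 74 < 98 → Limited Seating License required.
Sec. 7-6. closes 8:00 PM, at/before 10:00 PM; years in business 24 ≤ 30; seating 74 > 64 → Regulatory License not required.
Sec. 7-7. seating 74 ≤ 186 → Commercial Registration not required.
Sec. 7-8. closes 8:00 PM, at/before 2:00 AM → Operating License required.
Sec. 7-9. sells tobacco products → Tobacco Retail Certificate required.
Sec. 7-10. closes 8:00 PM, after 6:00 PM → Municipal License required.
Sec. 7-11. years in business 24 > 3; seating 74 ≤ 122 → Municipal Authorization required.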